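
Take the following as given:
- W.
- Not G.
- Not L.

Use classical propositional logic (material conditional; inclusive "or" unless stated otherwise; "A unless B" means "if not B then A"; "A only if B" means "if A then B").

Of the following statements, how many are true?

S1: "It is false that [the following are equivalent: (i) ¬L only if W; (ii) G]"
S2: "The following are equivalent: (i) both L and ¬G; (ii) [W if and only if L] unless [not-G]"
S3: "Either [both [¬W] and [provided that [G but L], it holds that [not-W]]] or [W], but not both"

2

S1: In symbols: not ((not L -> W) iff G)

not L = not False = True
not L -> W = True -> True = True
(not L -> W) iff G = True iff False = False
not ((not L -> W) iff G) = not False = True
So S1 is true.

S2: Parsed as (L and not G) iff ((W iff L) or not G)

not G = not False = True
L and not G = False and True = False
W iff L = True iff False = False
not G = not False = True
(W iff L) or not G = False or True = True
(L and not G) iff ((W iff L) or not G) = False iff True = False
Thus S2 is false.

S3: This is (not W and ((G and L) -> not W)) xor W.

not W = not True = False
G and L = False and False = False
not W = not True = False
(G and L) -> not W = False -> False = True
not W and ((G and L) -> not W) = False and True = False
(not W and ((G and L) -> not W)) xor W = False xor True = True
Thus S3 is true.

2 of the 3 statements are true (S1, S3).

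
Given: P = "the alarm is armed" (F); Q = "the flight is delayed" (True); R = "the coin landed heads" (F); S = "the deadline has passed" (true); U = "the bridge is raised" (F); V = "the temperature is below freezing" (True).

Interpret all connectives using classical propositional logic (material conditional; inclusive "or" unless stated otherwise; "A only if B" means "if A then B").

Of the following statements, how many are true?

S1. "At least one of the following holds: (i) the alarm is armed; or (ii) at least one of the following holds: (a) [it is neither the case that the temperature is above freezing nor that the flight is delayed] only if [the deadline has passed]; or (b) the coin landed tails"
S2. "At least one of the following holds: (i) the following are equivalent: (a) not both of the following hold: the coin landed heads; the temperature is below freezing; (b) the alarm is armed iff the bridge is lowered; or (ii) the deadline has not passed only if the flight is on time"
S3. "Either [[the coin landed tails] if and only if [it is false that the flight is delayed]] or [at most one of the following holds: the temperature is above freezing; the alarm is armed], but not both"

3

S1: Parsed as P ∨ (((¬V ↓ Q) → S) ∨ ¬R)

¬V = ¬T = F
¬V ↓ Q = F ↓ T = F
(¬V ↓ Q) → S = F → T = T
¬R = ¬F = T
((¬V ↓ Q) → S) ∨ ¬R = T ∨ T = T
P ∨ (((¬V ↓ Q) → S) ∨ ¬R) = F ∨ T = T
Hence S1 is true.

S2: Parsed as ((R ↑ V) ↔ (P ↔ ¬U)) ∨ (¬S → ¬Q)

R ↑ V = F ↑ T = T
¬U = ¬F = T
P ↔ ¬U = F ↔ T = F
(R ↑ V) ↔ (P ↔ ¬U) = T ↔ F = F
¬S = ¬T = F
¬Q = ¬T = F
¬S → ¬Q = F → F = T
((R ↑ V) ↔ (P ↔ ¬U)) ∨ (¬S → ¬Q) = F ∨ T = T
Thus S2 is true.

S3: This is (¬R ↔ ¬Q) ⊕ (¬V ↑ P).

¬R = ¬F = T
¬Q = ¬T = F
¬R ↔ ¬Q = T ↔ F = F
¬V = ¬T = F
¬V ↑ P = F ↑ F = T
(¬R ↔ ¬Q) ⊕ (¬V ↑ P) = F ⊕ T = T
So S3 is true.

True statements: 3 (S1, S2, S3).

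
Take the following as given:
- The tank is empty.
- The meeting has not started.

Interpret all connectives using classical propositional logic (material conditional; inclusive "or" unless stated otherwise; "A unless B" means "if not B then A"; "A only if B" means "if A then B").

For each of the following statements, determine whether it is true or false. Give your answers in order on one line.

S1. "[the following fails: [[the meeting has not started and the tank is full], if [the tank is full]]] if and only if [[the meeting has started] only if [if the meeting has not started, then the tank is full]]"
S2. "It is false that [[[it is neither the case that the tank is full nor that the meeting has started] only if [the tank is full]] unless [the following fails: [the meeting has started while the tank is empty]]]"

Let W = "the tank is full" (F), M = "the meeting has started" (F).

S1: Formalization: ~(W -> (~M & W)) <-> (M -> (~M -> W))

~M = ~F = T
~M & W = T & F = F
W -> (~M & W) = F -> F = T
~(W -> (~M & W)) = ~T = F
~M = ~F = T
~M -> W = T -> F = F
M -> (~M -> W) = F -> F = T
~(W -> (~M & W)) <-> (M -> (~M -> W)) = F <-> T = F
Thus S1 is false.

S2: Formalization: ~(((W nor M) -> W) | ~(M & ~W))

W nor M = F nor F = T
(W nor M) -> W = T -> F = F
~W = ~F = T
M & ~W = F & T = F
~(M & ~W) = ~F = T
((W nor M) -> W) | ~(M & ~W) = F | T = T
~(((W nor M) -> W) | ~(M & ~W)) = ~T = F
So S2 is false.

S1 false; S2 false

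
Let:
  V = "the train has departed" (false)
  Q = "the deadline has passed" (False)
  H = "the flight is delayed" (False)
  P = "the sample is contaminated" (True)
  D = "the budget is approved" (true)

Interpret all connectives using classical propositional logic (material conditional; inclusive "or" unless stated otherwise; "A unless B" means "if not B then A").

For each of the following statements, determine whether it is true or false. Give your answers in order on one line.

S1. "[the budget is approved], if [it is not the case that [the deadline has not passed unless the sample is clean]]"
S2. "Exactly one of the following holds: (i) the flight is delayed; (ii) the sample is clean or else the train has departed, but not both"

S1: Parsed as ~(~Q | ~P) -> D

~Q = ~F = T
~P = ~T = F
~Q | ~P = T | F = T
~(~Q | ~P) = ~T = F
~(~Q | ~P) -> D = F -> T = T
Hence S1 is true.

S2: This is H xor (~P xor V).

~P = ~T = F
~P xor V = F xor F = F
H xor (~P xor V) = F xor F = F
Hence S2 is false.

S1 true; S2 false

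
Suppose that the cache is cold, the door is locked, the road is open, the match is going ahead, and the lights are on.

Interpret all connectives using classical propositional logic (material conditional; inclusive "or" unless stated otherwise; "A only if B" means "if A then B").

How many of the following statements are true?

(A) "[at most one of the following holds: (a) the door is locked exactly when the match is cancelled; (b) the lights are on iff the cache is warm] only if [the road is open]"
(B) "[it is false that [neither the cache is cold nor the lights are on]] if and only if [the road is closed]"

1

Let Q = "the door is locked" (True), S = "the match is cancelled" (False), U = "the lights are on" (True), P = "the cache is warm" (False), R = "the road is closed" (False).

(A): This is ((Q iff S) nand (U iff P)) -> not R.

Q iff S = True iff False = False
U iff P = True iff False = False
(Q iff S) nand (U iff P) = False nand False = True
not R = not False = True
((Q iff S) nand (U iff P)) -> not R = True -> True = True
So (A) is true.

(B): Parsed as not (not P nor U) iff R

not P = not False = True
not P nor U = True nor True = False
not (not P nor U) = not False = True
not (not P nor U) iff R = True iff False = False
Thus (B) is false.

1 of the 2 statements is true.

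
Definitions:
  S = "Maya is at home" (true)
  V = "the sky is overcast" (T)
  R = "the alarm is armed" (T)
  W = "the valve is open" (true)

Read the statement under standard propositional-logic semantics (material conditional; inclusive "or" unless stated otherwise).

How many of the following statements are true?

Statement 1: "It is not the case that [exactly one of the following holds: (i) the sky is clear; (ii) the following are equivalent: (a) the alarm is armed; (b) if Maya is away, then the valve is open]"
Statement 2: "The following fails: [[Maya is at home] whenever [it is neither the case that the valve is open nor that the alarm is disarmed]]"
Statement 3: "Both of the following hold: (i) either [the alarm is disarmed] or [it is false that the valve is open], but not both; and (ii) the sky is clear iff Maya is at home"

0

Statement 1: Parsed as ¬(¬V ⊕ (R ↔ (¬S → W)))

¬V = ¬T = F
¬S = ¬T = F
¬S → W = F → T = T
R ↔ (¬S → W) = T ↔ T = T
¬V ⊕ (R ↔ (¬S → W)) = F ⊕ T = T
¬(¬V ⊕ (R ↔ (¬S → W))) = ¬T = F
Hence Statement 1 is false.

Statement 2: In symbols: ¬((W ↓ ¬R) → S)

¬R = ¬T = F
W ↓ ¬R = T ↓ F = F
(W ↓ ¬R) → S = F → T = T
¬((W ↓ ¬R) → S) = ¬T = F
Thus Statement 2 is false.

Statement 3: Formalization: (¬R ⊕ ¬W) ∧ (¬V ↔ S)

¬R = ¬T = F
¬W = ¬T = F
¬R ⊕ ¬W = F ⊕ F = F
¬V = ¬T = F
¬V ↔ S = F ↔ T = F
(¬R ⊕ ¬W) ∧ (¬V ↔ S) = F ∧ F = F
Hence Statement 3 is false.

0 of the 3 statements are true (none).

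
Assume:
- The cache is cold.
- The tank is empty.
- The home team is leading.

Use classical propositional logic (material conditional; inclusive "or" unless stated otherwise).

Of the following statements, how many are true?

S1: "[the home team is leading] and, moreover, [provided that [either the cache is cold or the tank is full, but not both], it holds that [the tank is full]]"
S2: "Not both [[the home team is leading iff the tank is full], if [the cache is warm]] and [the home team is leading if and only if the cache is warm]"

1

Let R = "the home team is leading" (T), P = "the cache is warm" (F), Q = "the tank is full" (F).

S1: Formalization: R ∧ ((¬P ⊕ Q) → Q)

¬P = ¬F = T
¬P ⊕ Q = T ⊕ F = T
(¬P ⊕ Q) → Q = T → F = F
R ∧ ((¬P ⊕ Q) → Q) = T ∧ F = F
So S1 is false.

S2: Parsed as (P → (R ↔ Q)) ↑ (R ↔ P)

R ↔ Q = T ↔ F = F
P → (R ↔ Q) = F → F = T
R ↔ P = T ↔ F = F
(P → (R ↔ Q)) ↑ (R ↔ P) = T ↑ F = T
So S2 is true.

True statements: 1.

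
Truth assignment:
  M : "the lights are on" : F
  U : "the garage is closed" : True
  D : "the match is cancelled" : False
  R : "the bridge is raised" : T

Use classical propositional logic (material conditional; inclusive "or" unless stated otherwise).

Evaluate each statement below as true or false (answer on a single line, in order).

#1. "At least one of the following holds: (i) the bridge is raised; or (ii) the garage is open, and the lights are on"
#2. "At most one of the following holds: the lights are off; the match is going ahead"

#1 true / #2 false

#1: This is R | (~U & M).

~U = ~T = F
~U & M = F & F = F
R | (~U & M) = T | F = T
Thus #1 is true.

#2: In symbols: ~M nand ~D

~M = ~F = T
~D = ~F = T
~M nand ~D = T nand T = F
Thus #2 is false.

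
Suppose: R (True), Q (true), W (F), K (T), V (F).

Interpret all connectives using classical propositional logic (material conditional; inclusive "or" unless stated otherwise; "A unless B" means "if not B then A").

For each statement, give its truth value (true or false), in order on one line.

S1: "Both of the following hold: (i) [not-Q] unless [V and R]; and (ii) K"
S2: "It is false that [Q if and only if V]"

S1: This is (not Q or (V and R)) and K.

not Q = not True = False
V and R = False and True = False
not Q or (V and R) = False or False = False
(not Q or (V and R)) and K = False and True = False
Hence S1 is false.

S2: This is not (Q iff V).

Q iff V = True iff False = False
not (Q iff V) = not False = True
Thus S2 is true.

S1 false, S2 true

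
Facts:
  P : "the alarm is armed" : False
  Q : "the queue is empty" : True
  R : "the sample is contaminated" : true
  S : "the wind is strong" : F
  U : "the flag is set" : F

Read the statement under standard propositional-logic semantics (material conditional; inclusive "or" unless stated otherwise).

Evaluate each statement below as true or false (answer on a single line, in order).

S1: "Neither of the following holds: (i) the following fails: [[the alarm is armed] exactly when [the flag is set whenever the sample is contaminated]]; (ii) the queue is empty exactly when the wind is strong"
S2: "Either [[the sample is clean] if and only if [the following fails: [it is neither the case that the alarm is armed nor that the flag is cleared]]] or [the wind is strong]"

S1 T / S2 F

S1: Parsed as ~(P <-> (R -> U)) nor (Q <-> S)

R -> U = T -> F = F
P <-> (R -> U) = F <-> F = T
~(P <-> (R -> U)) = ~T = F
Q <-> S = T <-> F = F
~(P <-> (R -> U)) nor (Q <-> S) = F nor F = T
Thus S1 is true.

S2: In symbols: (~R <-> ~(P nor ~U)) | S

~R = ~T = F
~U = ~F = T
P nor ~U = F nor T = F
~(P nor ~U) = ~F = T
~R <-> ~(P nor ~U) = F <-> T = F
(~R <-> ~(P nor ~U)) | S = F | F = F
Thus S2 is false.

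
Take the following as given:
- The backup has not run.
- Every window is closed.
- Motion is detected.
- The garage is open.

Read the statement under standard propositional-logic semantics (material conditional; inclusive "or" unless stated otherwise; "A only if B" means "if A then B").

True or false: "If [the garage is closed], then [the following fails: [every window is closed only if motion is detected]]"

Let W = "the garage is closed" (False), M = "a window is open" (False), H = "motion is detected" (True).
This is W -> not (not M -> H).

not M = not False = True
not M -> H = True -> True = True
not (not M -> H) = not True = False
W -> not (not M -> H) = False -> False = True

The statement is true.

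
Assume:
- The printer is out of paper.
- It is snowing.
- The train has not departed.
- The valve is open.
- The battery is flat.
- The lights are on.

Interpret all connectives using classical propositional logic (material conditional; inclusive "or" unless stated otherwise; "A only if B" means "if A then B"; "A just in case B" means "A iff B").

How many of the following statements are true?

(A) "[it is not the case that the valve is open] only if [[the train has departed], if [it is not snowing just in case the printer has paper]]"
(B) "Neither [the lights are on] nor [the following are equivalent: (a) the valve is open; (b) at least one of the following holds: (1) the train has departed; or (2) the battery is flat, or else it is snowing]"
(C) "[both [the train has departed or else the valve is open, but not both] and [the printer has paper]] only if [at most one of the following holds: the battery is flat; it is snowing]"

Let U = "the valve is open" (T), V = "it is snowing" (T), D = "the printer has paper" (F), Q = "the train has departed" (F), L = "the lights are on" (T), S = "the battery is charged" (F).

(A): This is ~U -> ((~V <-> D) -> Q).

~U = ~T = F
~V = ~T = F
~V <-> D = F <-> F = T
(~V <-> D) -> Q = T -> F = F
~U -> ((~V <-> D) -> Q) = F -> F = T
So (A) is true.

(B): Formalization: L nor (U <-> (Q | (~S | V)))

~S = ~F = T
~S | V = T | T = T
Q | (~S | V) = F | T = T
U <-> (Q | (~S | V)) = T <-> T = T
L nor (U <-> (Q | (~S | V))) = T nor T = F
Hence (B) is false.

(C): In symbols: ((Q xor U) & D) -> (~S nand V)

Q xor U = F xor T = T
(Q xor U) & D = T & F = F
~S = ~F = T
~S nand V = T nand T = F
((Q xor U) & D) -> (~S nand V) = F -> F = T
Thus (C) is true.

True statements: 2.

2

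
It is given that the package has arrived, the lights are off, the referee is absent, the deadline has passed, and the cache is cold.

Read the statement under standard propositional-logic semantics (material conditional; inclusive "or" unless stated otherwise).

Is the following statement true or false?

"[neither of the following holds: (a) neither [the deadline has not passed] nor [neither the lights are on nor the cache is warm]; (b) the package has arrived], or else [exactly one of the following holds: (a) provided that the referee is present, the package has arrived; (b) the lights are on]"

true

Let L = "the deadline has passed" (T), W = "the lights are on" (F), H = "the cache is warm" (F), G = "the package has arrived" (T), D = "the referee is present" (F).
In symbols: ((¬L ↓ (W ↓ H)) ↓ G) ∨ ((D → G) ⊕ W)

¬L = ¬T = F
W ↓ H = F ↓ F = T
¬L ↓ (W ↓ H) = F ↓ T = F
(¬L ↓ (W ↓ H)) ↓ G = F ↓ T = F
D → G = F → T = T
(D → G) ⊕ W = T ⊕ F = T
((¬L ↓ (W ↓ H)) ↓ G) ∨ ((D → G) ⊕ W) = F ∨ T = T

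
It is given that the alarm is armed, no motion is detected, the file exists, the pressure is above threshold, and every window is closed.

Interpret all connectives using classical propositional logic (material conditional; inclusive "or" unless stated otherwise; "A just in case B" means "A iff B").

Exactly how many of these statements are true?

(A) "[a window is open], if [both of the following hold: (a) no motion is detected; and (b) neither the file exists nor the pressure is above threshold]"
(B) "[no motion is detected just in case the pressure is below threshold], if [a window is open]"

Let Q = "motion is detected" (F), R = "the file exists" (T), S = "the pressure is above threshold" (T), U = "a window is open" (F).

(A): In symbols: (¬Q ∧ (R ↓ S)) → U

¬Q = ¬F = T
R ↓ S = T ↓ T = F
¬Q ∧ (R ↓ S) = T ∧ F = F
(¬Q ∧ (R ↓ S)) → U = F → F = T
Thus (A) is true.

(B): Formalization: U → (¬Q ↔ ¬S)

¬Q = ¬F = T
¬S = ¬T = F
¬Q ↔ ¬S = T ↔ F = F
U → (¬Q ↔ ¬S) = F → F = T
Hence (B) is true.

2 of the 2 statements are true ((A), (B)).

2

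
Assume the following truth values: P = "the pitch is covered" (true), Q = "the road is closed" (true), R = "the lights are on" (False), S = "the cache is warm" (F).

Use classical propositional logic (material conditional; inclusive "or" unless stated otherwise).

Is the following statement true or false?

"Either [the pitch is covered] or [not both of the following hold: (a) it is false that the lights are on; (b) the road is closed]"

Values: P=T, R=F, Q=T.
Parsed as P ∨ (¬R ↑ Q)

¬R = ¬F = T
¬R ↑ Q = T ↑ T = F
P ∨ (¬R ↑ Q) = T ∨ F = T

The statement is true.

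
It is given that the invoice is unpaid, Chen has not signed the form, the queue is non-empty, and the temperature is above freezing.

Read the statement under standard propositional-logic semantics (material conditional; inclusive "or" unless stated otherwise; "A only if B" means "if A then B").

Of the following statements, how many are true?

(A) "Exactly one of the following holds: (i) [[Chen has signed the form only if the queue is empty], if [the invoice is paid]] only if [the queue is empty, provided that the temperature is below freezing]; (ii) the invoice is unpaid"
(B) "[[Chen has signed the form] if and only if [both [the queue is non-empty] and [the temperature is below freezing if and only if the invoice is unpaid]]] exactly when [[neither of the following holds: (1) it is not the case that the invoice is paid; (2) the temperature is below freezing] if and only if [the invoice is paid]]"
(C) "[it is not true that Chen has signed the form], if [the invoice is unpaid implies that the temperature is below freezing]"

2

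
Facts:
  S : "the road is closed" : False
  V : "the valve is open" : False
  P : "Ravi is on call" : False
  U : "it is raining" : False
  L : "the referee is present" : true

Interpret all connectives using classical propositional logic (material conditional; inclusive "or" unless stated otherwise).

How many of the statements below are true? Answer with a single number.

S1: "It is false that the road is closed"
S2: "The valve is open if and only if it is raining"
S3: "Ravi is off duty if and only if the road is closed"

2

S1: Parsed as ~S

~S = ~F = T
So S1 is true.

S2: Parsed as V <-> U

V <-> U = F <-> F = T
Thus S2 is true.

S3: This is ~P <-> S.

~P = ~F = T
~P <-> S = T <-> F = F
Hence S3 is false.

Count: 2.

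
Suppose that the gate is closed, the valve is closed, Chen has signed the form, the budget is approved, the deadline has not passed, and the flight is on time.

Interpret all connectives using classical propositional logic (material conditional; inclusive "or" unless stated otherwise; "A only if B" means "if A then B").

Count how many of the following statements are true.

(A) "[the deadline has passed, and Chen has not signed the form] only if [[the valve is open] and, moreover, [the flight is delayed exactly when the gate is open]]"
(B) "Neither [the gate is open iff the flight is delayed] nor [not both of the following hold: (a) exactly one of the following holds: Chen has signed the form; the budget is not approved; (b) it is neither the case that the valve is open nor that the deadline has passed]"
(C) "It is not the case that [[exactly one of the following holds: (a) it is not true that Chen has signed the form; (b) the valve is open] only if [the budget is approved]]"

1

Let U = "the deadline has passed" (F), R = "Chen has signed the form" (T), Q = "the valve is open" (F), V = "the flight is delayed" (F), P = "the gate is open" (F), S = "the budget is approved" (T).

(A): Formalization: (U & ~R) -> (Q & (V <-> P))

~R = ~T = F
U & ~R = F & F = F
V <-> P = F <-> F = T
Q & (V <-> P) = F & T = F
(U & ~R) -> (Q & (V <-> P)) = F -> F = T
Hence (A) is true.

(B): Parsed as (P <-> V) nor ((R xor ~S) nand (Q nor U))

P <-> V = F <-> F = T
~S = ~T = F
R xor ~S = T xor F = T
Q nor U = F nor F = T
(R xor ~S) nand (Q nor U) = T nand T = F
(P <-> V) nor ((R xor ~S) nand (Q nor U)) = T nor F = F
Hence (B) is false.

(C): This is ~((~R xor Q) -> S).

~R = ~T = F
~R xor Q = F xor F = F
(~R xor Q) -> S = F -> T = T
~((~R xor Q) -> S) = ~T = F
So (C) is false.

True statements: 1 ((A)).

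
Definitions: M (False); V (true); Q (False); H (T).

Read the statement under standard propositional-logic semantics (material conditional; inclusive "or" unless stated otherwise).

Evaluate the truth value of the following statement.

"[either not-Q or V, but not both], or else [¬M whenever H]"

This is (¬Q ⊕ V) ∨ (H → ¬M).

¬Q = ¬F = T
¬Q ⊕ V = T ⊕ T = F
¬M = ¬F = T
H → ¬M = T → T = T
(¬Q ⊕ V) ∨ (H → ¬M) = F ∨ T = T

The statement is true.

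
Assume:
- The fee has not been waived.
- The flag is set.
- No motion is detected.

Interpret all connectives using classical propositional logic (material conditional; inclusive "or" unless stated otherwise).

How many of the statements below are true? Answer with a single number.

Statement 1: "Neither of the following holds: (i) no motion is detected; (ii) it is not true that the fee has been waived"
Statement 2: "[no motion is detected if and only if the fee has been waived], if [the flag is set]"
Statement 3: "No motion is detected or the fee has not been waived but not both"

0

Let R = "motion is detected" (False), P = "the fee has been waived" (False), Q = "the flag is set" (True).

Statement 1: Formalization: not R nor not P

not R = not False = True
not P = not False = True
not R nor not P = True nor True = False
Thus Statement 1 is false.

Statement 2: Formalization: Q -> (not R iff P)

not R = not False = True
not R iff P = True iff False = False
Q -> (not R iff P) = True -> False = False
Thus Statement 2 is false.

Statement 3: This is not R xor not P.

not R = not False = True
not P = not False = True
not R xor not P = True xor True = False
Hence Statement 3 is false.

Count: 0.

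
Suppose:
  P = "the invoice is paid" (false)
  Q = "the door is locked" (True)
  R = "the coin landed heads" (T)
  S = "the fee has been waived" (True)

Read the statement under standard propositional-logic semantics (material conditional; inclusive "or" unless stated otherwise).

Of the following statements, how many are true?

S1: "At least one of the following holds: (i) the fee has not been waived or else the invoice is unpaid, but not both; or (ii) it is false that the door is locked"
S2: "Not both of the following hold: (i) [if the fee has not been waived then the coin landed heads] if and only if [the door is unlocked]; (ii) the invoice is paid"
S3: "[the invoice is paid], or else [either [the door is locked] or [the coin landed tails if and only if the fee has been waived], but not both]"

S1: This is (¬S ⊕ ¬P) ∨ ¬Q.

¬S = ¬T = F
¬P = ¬F = T
¬S ⊕ ¬P = F ⊕ T = T
¬Q = ¬T = F
(¬S ⊕ ¬P) ∨ ¬Q = T ∨ F = T
So S1 is true.

S2: This is ((¬S → R) ↔ ¬Q) ↑ P.

¬S = ¬T = F
¬S → R = F → T = T
¬Q = ¬T = F
(¬S → R) ↔ ¬Q = T ↔ F = F
((¬S → R) ↔ ¬Q) ↑ P = F ↑ F = T
So S2 is true.

S3: Formalization: P ∨ (Q ⊕ (¬R ↔ S))

¬R = ¬T = F
¬R ↔ S = F ↔ T = F
Q ⊕ (¬R ↔ S) = T ⊕ F = T
P ∨ (Q ⊕ (¬R ↔ S)) = F ∨ T = T
Hence S3 is true.

Count: 3.

3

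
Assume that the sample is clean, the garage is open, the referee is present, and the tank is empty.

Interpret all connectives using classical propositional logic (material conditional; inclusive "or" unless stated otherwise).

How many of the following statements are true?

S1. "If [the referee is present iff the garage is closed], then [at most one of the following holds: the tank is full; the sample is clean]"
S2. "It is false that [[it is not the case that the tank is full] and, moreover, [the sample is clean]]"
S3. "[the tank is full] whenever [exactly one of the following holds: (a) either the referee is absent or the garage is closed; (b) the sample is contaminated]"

Let R = "the referee is present" (T), Q = "the garage is closed" (F), S = "the tank is full" (F), P = "the sample is contaminated" (F).

S1: In symbols: (R <-> Q) -> (S nand ~P)

R <-> Q = T <-> F = F
~P = ~F = T
S nand ~P = F nand T = T
(R <-> Q) -> (S nand ~P) = F -> T = T
Hence S1 is true.

S2: In symbols: ~(~S & ~P)

~S = ~F = T
~P = ~F = T
~S & ~P = T & T = T
~(~S & ~P) = ~T = F
Hence S2 is false.

S3: Formalization: ((~R | Q) xor P) -> S

~R = ~T = F
~R | Q = F | F = F
(~R | Q) xor P = F xor F = F
((~R | Q) xor P) -> S = F -> F = T
Hence S3 is true.

True statements: 2.

2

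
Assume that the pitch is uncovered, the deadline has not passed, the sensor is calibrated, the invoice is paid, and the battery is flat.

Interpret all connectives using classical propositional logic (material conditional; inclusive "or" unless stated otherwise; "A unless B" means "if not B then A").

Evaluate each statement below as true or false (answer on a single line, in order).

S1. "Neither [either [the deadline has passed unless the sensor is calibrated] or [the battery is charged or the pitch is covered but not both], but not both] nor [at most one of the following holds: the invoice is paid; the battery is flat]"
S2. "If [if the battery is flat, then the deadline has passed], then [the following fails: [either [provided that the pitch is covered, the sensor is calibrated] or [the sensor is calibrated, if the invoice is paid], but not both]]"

S1 F, S2 T

Let G = "the deadline has passed" (F), V = "the sensor is calibrated" (T), L = "the battery is charged" (F), R = "the pitch is covered" (F), W = "the invoice is paid" (T).

S1: Formalization: ((G | V) xor (L xor R)) nor (W nand ~L)

G | V = F | T = T
L xor R = F xor F = F
(G | V) xor (L xor R) = T xor F = T
~L = ~F = T
W nand ~L = T nand T = F
((G | V) xor (L xor R)) nor (W nand ~L) = T nor F = F
So S1 is false.

S2: In symbols: (~L -> G) -> ~((R -> V) xor (W -> V))

~L = ~F = T
~L -> G = T -> F = F
R -> V = F -> T = T
W -> V = T -> T = T
(R -> V) xor (W -> V) = T xor T = F
~((R -> V) xor (W -> V)) = ~F = T
(~L -> G) -> ~((R -> V) xor (W -> V)) = F -> T = T
Hence S2 is true.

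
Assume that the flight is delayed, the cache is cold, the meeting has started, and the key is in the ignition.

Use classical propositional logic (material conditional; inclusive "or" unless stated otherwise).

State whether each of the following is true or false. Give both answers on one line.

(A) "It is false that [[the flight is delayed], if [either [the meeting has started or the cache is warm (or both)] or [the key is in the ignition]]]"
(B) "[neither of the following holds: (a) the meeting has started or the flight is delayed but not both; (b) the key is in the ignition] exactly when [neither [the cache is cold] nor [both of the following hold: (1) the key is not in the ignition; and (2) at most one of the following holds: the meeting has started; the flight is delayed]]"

Let R = "the meeting has started" (True), Q = "the cache is warm" (False), S = "the key is in the ignition" (True), P = "the flight is delayed" (True).

(A): In symbols: not (((R or Q) or S) -> P)

R or Q = True or False = True
(R or Q) or S = True or True = True
((R or Q) or S) -> P = True -> True = True
not (((R or Q) or S) -> P) = not True = False
Thus (A) is false.

(B): This is ((R xor P) nor S) iff (not Q nor (not S and (R nand P))).

R xor P = True xor True = False
(R xor P) nor S = False nor True = False
not Q = not False = True
not S = not True = False
R nand P = True nand True = False
not S and (R nand P) = False and False = False
not Q nor (not S and (R nand P)) = True nor False = False
((R xor P) nor S) iff (not Q nor (not S and (R nand P))) = False iff False = True
Thus (B) is true.

(A) False; (B) True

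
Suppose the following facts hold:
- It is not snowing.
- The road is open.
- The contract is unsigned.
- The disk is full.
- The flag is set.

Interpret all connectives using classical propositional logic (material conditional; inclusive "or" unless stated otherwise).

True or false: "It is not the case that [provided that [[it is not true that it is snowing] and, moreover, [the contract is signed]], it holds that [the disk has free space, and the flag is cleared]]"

False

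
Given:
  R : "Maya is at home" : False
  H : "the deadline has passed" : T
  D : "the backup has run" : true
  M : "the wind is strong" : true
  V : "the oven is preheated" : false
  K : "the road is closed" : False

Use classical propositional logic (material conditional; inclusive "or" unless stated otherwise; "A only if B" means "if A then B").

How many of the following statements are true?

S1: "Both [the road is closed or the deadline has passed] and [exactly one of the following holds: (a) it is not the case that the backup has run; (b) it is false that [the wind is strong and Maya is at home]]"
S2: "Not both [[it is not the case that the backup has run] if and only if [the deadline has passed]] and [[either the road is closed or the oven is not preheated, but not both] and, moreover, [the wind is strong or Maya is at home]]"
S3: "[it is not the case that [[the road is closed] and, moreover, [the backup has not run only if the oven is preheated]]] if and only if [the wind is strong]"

3

S1: Formalization: (K | H) & (~D xor ~(M & R))

K | H = F | T = T
~D = ~T = F
M & R = T & F = F
~(M & R) = ~F = T
~D xor ~(M & R) = F xor T = T
(K | H) & (~D xor ~(M & R)) = T & T = T
So S1 is true.

S2: Formalization: (~D <-> H) nand ((K xor ~V) & (M | R))

~D = ~T = F
~D <-> H = F <-> T = F
~V = ~F = T
K xor ~V = F xor T = T
M | R = T | F = T
(K xor ~V) & (M | R) = T & T = T
(~D <-> H) nand ((K xor ~V) & (M | R)) = F nand T = T
Thus S2 is true.

S3: This is ~(K & (~D -> V)) <-> M.

~D = ~T = F
~D -> V = F -> F = T
K & (~D -> V) = F & T = F
~(K & (~D -> V)) = ~F = T
~(K & (~D -> V)) <-> M = T <-> T = T
Hence S3 is true.

True statements: 3 (S1, S2, S3).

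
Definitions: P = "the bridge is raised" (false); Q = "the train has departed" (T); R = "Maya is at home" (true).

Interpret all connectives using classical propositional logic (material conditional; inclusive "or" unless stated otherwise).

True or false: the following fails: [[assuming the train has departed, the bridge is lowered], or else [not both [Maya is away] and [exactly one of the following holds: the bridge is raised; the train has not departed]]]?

The statement is false.

In symbols: ~((Q -> ~P) | (~R nand (P xor ~Q)))

~P = ~F = T
Q -> ~P = T -> T = T
~R = ~T = F
~Q = ~T = F
P xor ~Q = F xor F = F
~R nand (P xor ~Q) = F nand F = T
(Q -> ~P) | (~R nand (P xor ~Q)) = T | T = T
~((Q -> ~P) | (~R nand (P xor ~Q))) = ~T = F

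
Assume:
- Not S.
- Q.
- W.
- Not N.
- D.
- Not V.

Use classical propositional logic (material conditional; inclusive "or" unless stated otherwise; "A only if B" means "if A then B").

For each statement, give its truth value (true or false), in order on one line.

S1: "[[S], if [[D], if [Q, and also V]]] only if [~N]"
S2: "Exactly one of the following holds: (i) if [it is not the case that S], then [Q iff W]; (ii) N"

S1: Formalization: (((Q and V) -> D) -> S) -> not N

Q and V = True and False = False
(Q and V) -> D = False -> True = True
((Q and V) -> D) -> S = True -> False = False
not N = not False = True
(((Q and V) -> D) -> S) -> not N = False -> True = True
Hence S1 is true.

S2: This is (not S -> (Q iff W)) xor N.

not S = not False = True
Q iff W = True iff True = True
not S -> (Q iff W) = True -> True = True
(not S -> (Q iff W)) xor N = True xor False = True
Hence S2 is true.

S1 true / S2 true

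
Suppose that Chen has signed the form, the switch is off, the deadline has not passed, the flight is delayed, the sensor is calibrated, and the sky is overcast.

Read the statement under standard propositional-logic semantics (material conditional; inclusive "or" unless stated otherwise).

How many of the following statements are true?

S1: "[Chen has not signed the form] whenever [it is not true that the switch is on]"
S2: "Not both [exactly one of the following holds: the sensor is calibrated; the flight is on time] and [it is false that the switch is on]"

0

Let R = "the switch is on" (False), W = "Chen has signed the form" (True), G = "the sensor is calibrated" (True), N = "the flight is delayed" (True).

S1: In symbols: not R -> not W

not R = not False = True
not W = not True = False
not R -> not W = True -> False = False
Hence S1 is false.

S2: Parsed as (G xor not N) nand not R

not N = not True = False
G xor not N = True xor False = True
not R = not False = True
(G xor not N) nand not R = True nand True = False
Thus S2 is false.

Count: 0.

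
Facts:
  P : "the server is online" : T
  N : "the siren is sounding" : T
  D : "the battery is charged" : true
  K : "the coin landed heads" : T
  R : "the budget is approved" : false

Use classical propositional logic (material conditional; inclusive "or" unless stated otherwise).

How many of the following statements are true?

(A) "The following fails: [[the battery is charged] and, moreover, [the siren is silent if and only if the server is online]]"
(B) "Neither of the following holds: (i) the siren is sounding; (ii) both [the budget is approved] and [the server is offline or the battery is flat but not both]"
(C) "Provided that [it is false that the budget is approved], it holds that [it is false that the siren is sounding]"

(A): In symbols: ~(D & (~N <-> P))

~N = ~T = F
~N <-> P = F <-> T = F
D & (~N <-> P) = T & F = F
~(D & (~N <-> P)) = ~F = T
Thus (A) is true.

(B): Formalization: N nor (R & (~P xor ~D))

~P = ~T = F
~D = ~T = F
~P xor ~D = F xor F = F
R & (~P xor ~D) = F & F = F
N nor (R & (~P xor ~D)) = T nor F = F
So (B) is false.

(C): Formalization: ~R -> ~N

~R = ~F = T
~N = ~T = F
~R -> ~N = T -> F = F
So (C) is false.

1 of the 3 statements is true.

1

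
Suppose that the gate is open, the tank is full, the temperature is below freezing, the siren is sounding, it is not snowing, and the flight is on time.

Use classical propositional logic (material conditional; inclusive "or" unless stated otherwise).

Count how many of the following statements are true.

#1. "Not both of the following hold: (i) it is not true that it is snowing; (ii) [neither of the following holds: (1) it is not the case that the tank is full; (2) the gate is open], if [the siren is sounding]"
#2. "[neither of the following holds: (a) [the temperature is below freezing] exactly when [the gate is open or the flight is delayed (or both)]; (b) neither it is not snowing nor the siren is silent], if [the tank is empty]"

Let K = "it is snowing" (F), H = "the siren is sounding" (T), L = "the tank is full" (T), G = "the gate is open" (T), M = "the temperature is below freezing" (T), U = "the flight is delayed" (F).

#1: In symbols: ~K nand (H -> (~L nor G))

~K = ~F = T
~L = ~T = F
~L nor G = F nor T = F
H -> (~L nor G) = T -> F = F
~K nand (H -> (~L nor G)) = T nand F = T
So #1 is true.

#2: This is ~L -> ((M <-> (G | U)) nor (~K nor ~H)).

~L = ~T = F
G | U = T | F = T
M <-> (G | U) = T <-> T = T
~K = ~F = T
~H = ~T = F
~K nor ~H = T nor F = F
(M <-> (G | U)) nor (~K nor ~H) = T nor F = F
~L -> ((M <-> (G | U)) nor (~K nor ~H)) = F -> F = T
So #2 is true.

Count: 2.

2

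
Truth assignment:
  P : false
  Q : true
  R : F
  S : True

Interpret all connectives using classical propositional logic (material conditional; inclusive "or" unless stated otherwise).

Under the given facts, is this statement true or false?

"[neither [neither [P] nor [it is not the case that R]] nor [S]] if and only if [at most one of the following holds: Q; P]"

The statement is false.

Values: P=F, R=F, S=T, Q=T.
Formalization: ((P ↓ ¬R) ↓ S) ↔ (Q ↑ P)

¬R = ¬F = T
P ↓ ¬R = F ↓ T = F
(P ↓ ¬R) ↓ S = F ↓ T = F
Q ↑ P = T ↑ F = T
((P ↓ ¬R) ↓ S) ↔ (Q ↑ P) = F ↔ T = F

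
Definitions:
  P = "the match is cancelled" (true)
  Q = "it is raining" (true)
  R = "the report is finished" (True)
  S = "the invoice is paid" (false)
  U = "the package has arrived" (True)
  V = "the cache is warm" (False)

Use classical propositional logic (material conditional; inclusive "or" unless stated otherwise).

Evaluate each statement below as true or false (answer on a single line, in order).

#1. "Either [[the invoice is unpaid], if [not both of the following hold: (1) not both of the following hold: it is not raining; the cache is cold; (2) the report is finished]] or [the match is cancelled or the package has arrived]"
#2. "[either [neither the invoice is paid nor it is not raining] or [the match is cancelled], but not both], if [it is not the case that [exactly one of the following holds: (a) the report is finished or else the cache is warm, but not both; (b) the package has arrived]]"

#1 true / #2 false

#1: This is (((¬Q ↑ ¬V) ↑ R) → ¬S) ∨ (P ∨ U).

¬Q = ¬T = F
¬V = ¬F = T
¬Q ↑ ¬V = F ↑ T = T
(¬Q ↑ ¬V) ↑ R = T ↑ T = F
¬S = ¬F = T
((¬Q ↑ ¬V) ↑ R) → ¬S = F → T = T
P ∨ U = T ∨ T = T
(((¬Q ↑ ¬V) ↑ R) → ¬S) ∨ (P ∨ U) = T ∨ T = T
Thus #1 is true.

#2: This is ¬((R ⊕ V) ⊕ U) → ((S ↓ ¬Q) ⊕ P).

R ⊕ V = T ⊕ F = T
(R ⊕ V) ⊕ U = T ⊕ T = F
¬((R ⊕ V) ⊕ U) = ¬F = T
¬Q = ¬T = F
S ↓ ¬Q = F ↓ F = T
(S ↓ ¬Q) ⊕ P = T ⊕ T = F
¬((R ⊕ V) ⊕ U) → ((S ↓ ¬Q) ⊕ P) = T → F = F
Thus #2 is false.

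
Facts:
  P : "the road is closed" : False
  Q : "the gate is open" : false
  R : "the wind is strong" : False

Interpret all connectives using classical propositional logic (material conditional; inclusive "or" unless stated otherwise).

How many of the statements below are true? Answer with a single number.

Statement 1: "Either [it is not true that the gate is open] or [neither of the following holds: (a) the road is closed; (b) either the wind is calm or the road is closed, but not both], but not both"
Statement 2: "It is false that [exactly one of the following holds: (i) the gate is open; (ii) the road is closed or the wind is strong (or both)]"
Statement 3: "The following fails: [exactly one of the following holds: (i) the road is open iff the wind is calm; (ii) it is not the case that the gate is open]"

Statement 1: This is ~Q xor (P nor (~R xor P)).

~Q = ~F = T
~R = ~F = T
~R xor P = T xor F = T
P nor (~R xor P) = F nor T = F
~Q xor (P nor (~R xor P)) = T xor F = T
So Statement 1 is true.

Statement 2: Parsed as ~(Q xor (P | R))

P | R = F | F = F
Q xor (P | R) = F xor F = F
~(Q xor (P | R)) = ~F = T
Thus Statement 2 is true.

Statement 3: In symbols: ~((~P <-> ~R) xor ~Q)

~P = ~F = T
~R = ~F = T
~P <-> ~R = T <-> T = T
~Q = ~F = T
(~P <-> ~R) xor ~Q = T xor T = F
~((~P <-> ~R) xor ~Q) = ~F = T
So Statement 3 is true.

3 of the 3 statements are true (Statement 1, Statement 2, Statement 3).

3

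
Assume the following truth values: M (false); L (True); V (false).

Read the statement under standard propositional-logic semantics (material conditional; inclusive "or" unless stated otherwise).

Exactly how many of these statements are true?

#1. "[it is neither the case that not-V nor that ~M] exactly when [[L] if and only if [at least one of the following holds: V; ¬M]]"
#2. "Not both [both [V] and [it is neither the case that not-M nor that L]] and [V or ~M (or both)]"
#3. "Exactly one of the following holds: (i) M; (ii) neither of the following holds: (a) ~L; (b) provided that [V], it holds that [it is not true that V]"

#1: Parsed as (¬V ↓ ¬M) ↔ (L ↔ (V ∨ ¬M))

¬V = ¬F = T
¬M = ¬F = T
¬V ↓ ¬M = T ↓ T = F
¬M = ¬F = T
V ∨ ¬M = F ∨ T = T
L ↔ (V ∨ ¬M) = T ↔ T = T
(¬V ↓ ¬M) ↔ (L ↔ (V ∨ ¬M)) = F ↔ T = F
Thus #1 is false.

#2: Formalization: (V ∧ (¬M ↓ L)) ↑ (V ∨ ¬M)

¬M = ¬F = T
¬M ↓ L = T ↓ T = F
V ∧ (¬M ↓ L) = F ∧ F = F
¬M = ¬F = T
V ∨ ¬M = F ∨ T = T
(V ∧ (¬M ↓ L)) ↑ (V ∨ ¬M) = F ↑ T = T
Thus #2 is true.

#3: In symbols: M ⊕ (¬L ↓ (V → ¬V))

¬L = ¬T = F
¬V = ¬F = T
V → ¬V = F → T = T
¬L ↓ (V → ¬V) = F ↓ T = F
M ⊕ (¬L ↓ (V → ¬V)) = F ⊕ F = F
So #3 is false.

1 of the 3 statements is true.

1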